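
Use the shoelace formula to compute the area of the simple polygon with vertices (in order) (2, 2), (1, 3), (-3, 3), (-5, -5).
Area = 23

Shoelace formula: Area = (1/2) |Σ_i (x_i · y_{i+1} − x_{i+1} · y_i)| (indices mod n). Compute each cross term:
  (2)(3) − (1)(2) = 4
  (1)(3) − (-3)(3) = 12
  (-3)(-5) − (-5)(3) = 30
  (-5)(2) − (2)(-5) = 0
Sum = 46, so (signed) Area = 46/2 = 23, |Area| = 23.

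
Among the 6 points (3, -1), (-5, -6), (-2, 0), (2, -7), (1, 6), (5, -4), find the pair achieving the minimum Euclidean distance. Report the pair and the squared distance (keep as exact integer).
Pair = ((3, -1), (5, -4)); squared distance = 13

Compute all C(6, 2) = 15 pairwise squared distances (x_i − x_j)² + (y_i − y_j)². The minimum is 13, attained by the pair ((3, -1), (5, -4)).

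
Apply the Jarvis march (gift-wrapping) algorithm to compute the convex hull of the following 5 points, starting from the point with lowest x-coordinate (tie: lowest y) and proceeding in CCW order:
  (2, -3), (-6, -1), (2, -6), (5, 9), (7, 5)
Hull (CCW) = [(-6, -1), (2, -6), (7, 5), (5, 9)]

Jarvis march: at each step, from the current hull vertex p, select the next vertex q as the point such that every other point lies strictly to the left of (or on) the directed line p → q. (Equivalently: for every other point r, the cross product (q − p) × (r − p) ≥ 0.)
Starting point (lowest x, tie lowest y): (-6, -1). Wrap until returning to start. Resulting hull: (-6, -1), (2, -6), (7, 5), (5, 9).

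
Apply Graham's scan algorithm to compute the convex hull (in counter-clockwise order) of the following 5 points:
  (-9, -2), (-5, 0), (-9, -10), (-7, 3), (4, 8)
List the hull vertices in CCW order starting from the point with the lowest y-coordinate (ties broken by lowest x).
Hull (CCW) = [(-9, -10), (4, 8), (-7, 3), (-9, -2)]

Graham scan procedure:
  1. Find the pivot p₀ = point with lowest y (tie → lowest x): (-9, -10).
  2. Sort the remaining points by polar angle around p₀.
  3. Walk through sorted points, maintaining a stack; pop the top while the last three entries make a non-left turn (cross product ≤ 0).
  4. Final stack is the convex hull in CCW order: (-9, -10), (4, 8), (-7, 3), (-9, -2).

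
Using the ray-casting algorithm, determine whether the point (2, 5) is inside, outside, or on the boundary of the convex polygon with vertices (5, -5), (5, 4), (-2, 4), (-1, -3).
The point (2, 5) lies strictly outside the polygon

Cast a horizontal ray to the right from the query point and count how many polygon edges it crosses (each edge strictly once or zero times, handled with the usual half-open convention). 
Parity of crossings → even ⇒ outside.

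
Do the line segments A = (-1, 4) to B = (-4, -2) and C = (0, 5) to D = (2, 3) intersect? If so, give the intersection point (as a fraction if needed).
No (intersection of containing lines falls outside at least one segment)

Parametrize and solve: t = -2/9, s = -1/6. At least one of these is outside [0, 1], so the segments do not intersect.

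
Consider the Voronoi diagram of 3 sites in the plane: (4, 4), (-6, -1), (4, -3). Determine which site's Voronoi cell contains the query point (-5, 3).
Nearest site = (-6, -1)

The Voronoi cell of site s contains exactly those query points closer to s than to any other site. Compute squared distances from q = (-5, 3) to each site:
  (-6 − -5)² + (-1 − 3)² = 17
  (4 − -5)² + (4 − 3)² = 82
  (4 − -5)² + (-3 − 3)² = 117
Minimum is attained by (-6, -1), so q lies in its Voronoi cell.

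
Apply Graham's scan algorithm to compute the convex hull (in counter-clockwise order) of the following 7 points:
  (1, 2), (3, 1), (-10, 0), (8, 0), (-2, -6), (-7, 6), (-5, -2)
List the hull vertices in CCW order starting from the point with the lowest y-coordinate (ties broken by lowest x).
Hull (CCW) = [(-2, -6), (8, 0), (-7, 6), (-10, 0)]

Graham scan procedure:
  1. Find the pivot p₀ = point with lowest y (tie → lowest x): (-2, -6).
  2. Sort the remaining points by polar angle around p₀.
  3. Walk through sorted points, maintaining a stack; pop the top while the last three entries make a non-left turn (cross product ≤ 0).
  4. Final stack is the convex hull in CCW order: (-2, -6), (8, 0), (-7, 6), (-10, 0).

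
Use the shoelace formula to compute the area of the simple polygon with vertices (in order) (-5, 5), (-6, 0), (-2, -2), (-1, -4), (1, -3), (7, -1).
Area = 105/2

Shoelace formula: Area = (1/2) |Σ_i (x_i · y_{i+1} − x_{i+1} · y_i)| (indices mod n). Compute each cross term:
  (-5)(0) − (-6)(5) = 30
  (-6)(-2) − (-2)(0) = 12
  (-2)(-4) − (-1)(-2) = 6
  (-1)(-3) − (1)(-4) = 7
  (1)(-1) − (7)(-3) = 20
  (7)(5) − (-5)(-1) = 30
Sum = 105, so (signed) Area = 105/2 = 105/2, |Area| = 105/2.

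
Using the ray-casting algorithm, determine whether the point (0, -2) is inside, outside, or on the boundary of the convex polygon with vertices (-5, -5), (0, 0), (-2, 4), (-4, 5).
The point (0, -2) lies strictly outside the polygon

Cast a horizontal ray to the right from the query point and count how many polygon edges it crosses (each edge strictly once or zero times, handled with the usual half-open convention). 
Parity of crossings → even ⇒ outside.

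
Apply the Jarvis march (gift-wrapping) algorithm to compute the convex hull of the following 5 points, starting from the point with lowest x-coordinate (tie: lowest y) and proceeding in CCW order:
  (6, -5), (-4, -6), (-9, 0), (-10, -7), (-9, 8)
Hull (CCW) = [(-10, -7), (6, -5), (-9, 8)]

Jarvis march: at each step, from the current hull vertex p, select the next vertex q as the point such that every other point lies strictly to the left of (or on) the directed line p → q. (Equivalently: for every other point r, the cross product (q − p) × (r − p) ≥ 0.)
Starting point (lowest x, tie lowest y): (-10, -7). Wrap until returning to start. Resulting hull: (-10, -7), (6, -5), (-9, 8).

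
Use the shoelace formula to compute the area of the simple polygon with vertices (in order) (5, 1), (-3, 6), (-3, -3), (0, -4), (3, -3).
Area = 51

Shoelace formula: Area = (1/2) |Σ_i (x_i · y_{i+1} − x_{i+1} · y_i)| (indices mod n). Compute each cross term:
  (5)(6) − (-3)(1) = 33
  (-3)(-3) − (-3)(6) = 27
  (-3)(-4) − (0)(-3) = 12
  (0)(-3) − (3)(-4) = 12
  (3)(1) − (5)(-3) = 18
Sum = 102, so (signed) Area = 102/2 = 51, |Area| = 51.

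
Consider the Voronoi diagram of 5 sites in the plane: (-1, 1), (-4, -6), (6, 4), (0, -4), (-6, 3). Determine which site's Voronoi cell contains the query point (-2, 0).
Nearest site = (-1, 1)

The Voronoi cell of site s contains exactly those query points closer to s than to any other site. Compute squared distances from q = (-2, 0) to each site:
  (-1 − -2)² + (1 − 0)² = 2
  (0 − -2)² + (-4 − 0)² = 20
  (-6 − -2)² + (3 − 0)² = 25
  (-4 − -2)² + (-6 − 0)² = 40
  (6 − -2)² + (4 − 0)² = 80
Minimum is attained by (-1, 1), so q lies in its Voronoi cell.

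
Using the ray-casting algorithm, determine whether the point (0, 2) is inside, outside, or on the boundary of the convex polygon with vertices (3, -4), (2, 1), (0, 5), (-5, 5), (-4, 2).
The point (0, 2) lies strictly inside the polygon

Cast a horizontal ray to the right from the query point and count how many polygon edges it crosses (each edge strictly once or zero times, handled with the usual half-open convention). 
Parity of crossings → odd ⇒ inside.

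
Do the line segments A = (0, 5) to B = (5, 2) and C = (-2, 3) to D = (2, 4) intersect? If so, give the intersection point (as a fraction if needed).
Yes; intersection at (30/17, 67/17) (t = 6/17 on AB, s = 16/17 on CD)

Parametrize AB as A + t(B − A) = (0 + 5 t, 5 + -3 t) and CD as C + s(D − C) = (-2 + 4 s, 3 + 1 s). Solve the linear system for (t, s). Determinant = -17 ≠ 0, so a unique intersection of the containing lines exists. Solution: t = 6/17, s = 16/17 — both in [0, 1], so the segments cross. Intersection point: (30/17, 67/17).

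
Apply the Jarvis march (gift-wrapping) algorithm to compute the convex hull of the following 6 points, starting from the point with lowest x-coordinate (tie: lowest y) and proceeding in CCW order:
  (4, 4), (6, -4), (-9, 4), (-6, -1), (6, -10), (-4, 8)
Hull (CCW) = [(-9, 4), (-6, -1), (6, -10), (6, -4), (4, 4), (-4, 8)]

Jarvis march: at each step, from the current hull vertex p, select the next vertex q as the point such that every other point lies strictly to the left of (or on) the directed line p → q. (Equivalently: for every other point r, the cross product (q − p) × (r − p) ≥ 0.)
Starting point (lowest x, tie lowest y): (-9, 4). Wrap until returning to start. Resulting hull: (-9, 4), (-6, -1), (6, -10), (6, -4), (4, 4), (-4, 8).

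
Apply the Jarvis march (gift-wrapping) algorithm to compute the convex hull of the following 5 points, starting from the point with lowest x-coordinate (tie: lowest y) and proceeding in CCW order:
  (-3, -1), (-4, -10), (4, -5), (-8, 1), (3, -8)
Hull (CCW) = [(-8, 1), (-4, -10), (3, -8), (4, -5), (-3, -1)]

Jarvis march: at each step, from the current hull vertex p, select the next vertex q as the point such that every other point lies strictly to the left of (or on) the directed line p → q. (Equivalently: for every other point r, the cross product (q − p) × (r − p) ≥ 0.)
Starting point (lowest x, tie lowest y): (-8, 1). Wrap until returning to start. Resulting hull: (-8, 1), (-4, -10), (3, -8), (4, -5), (-3, -1).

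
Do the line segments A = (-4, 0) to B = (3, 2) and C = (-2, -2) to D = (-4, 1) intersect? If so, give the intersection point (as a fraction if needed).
Yes; intersection at (-86/25, 4/25) (t = 2/25 on AB, s = 18/25 on CD)

Parametrize AB as A + t(B − A) = (-4 + 7 t, 0 + 2 t) and CD as C + s(D − C) = (-2 + -2 s, -2 + 3 s). Solve the linear system for (t, s). Determinant = -25 ≠ 0, so a unique intersection of the containing lines exists. Solution: t = 2/25, s = 18/25 — both in [0, 1], so the segments cross. Intersection point: (-86/25, 4/25).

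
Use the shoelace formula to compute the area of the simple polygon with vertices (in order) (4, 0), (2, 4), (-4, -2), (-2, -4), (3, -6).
Area = 44

Shoelace formula: Area = (1/2) |Σ_i (x_i · y_{i+1} − x_{i+1} · y_i)| (indices mod n). Compute each cross term:
  (4)(4) − (2)(0) = 16
  (2)(-2) − (-4)(4) = 12
  (-4)(-4) − (-2)(-2) = 12
  (-2)(-6) − (3)(-4) = 24
  (3)(0) − (4)(-6) = 24
Sum = 88, so (signed) Area = 88/2 = 44, |Area| = 44.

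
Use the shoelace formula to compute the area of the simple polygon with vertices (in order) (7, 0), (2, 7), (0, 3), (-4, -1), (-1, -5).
Area = 121/2

Shoelace formula: Area = (1/2) |Σ_i (x_i · y_{i+1} − x_{i+1} · y_i)| (indices mod n). Compute each cross term:
  (7)(7) − (2)(0) = 49
  (2)(3) − (0)(7) = 6
  (0)(-1) − (-4)(3) = 12
  (-4)(-5) − (-1)(-1) = 19
  (-1)(0) − (7)(-5) = 35
Sum = 121, so (signed) Area = 121/2 = 121/2, |Area| = 121/2.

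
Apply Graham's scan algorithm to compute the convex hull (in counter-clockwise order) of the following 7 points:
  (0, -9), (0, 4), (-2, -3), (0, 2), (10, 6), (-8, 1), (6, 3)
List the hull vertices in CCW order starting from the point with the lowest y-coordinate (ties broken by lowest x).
Hull (CCW) = [(0, -9), (10, 6), (0, 4), (-8, 1)]

Graham scan procedure:
  1. Find the pivot p₀ = point with lowest y (tie → lowest x): (0, -9).
  2. Sort the remaining points by polar angle around p₀.
  3. Walk through sorted points, maintaining a stack; pop the top while the last three entries make a non-left turn (cross product ≤ 0).
  4. Final stack is the convex hull in CCW order: (0, -9), (10, 6), (0, 4), (-8, 1).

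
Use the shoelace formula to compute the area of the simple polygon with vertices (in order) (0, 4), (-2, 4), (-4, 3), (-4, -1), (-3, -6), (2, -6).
Area = 93/2

Shoelace formula: Area = (1/2) |Σ_i (x_i · y_{i+1} − x_{i+1} · y_i)| (indices mod n). Compute each cross term:
  (0)(4) − (-2)(4) = 8
  (-2)(3) − (-4)(4) = 10
  (-4)(-1) − (-4)(3) = 16
  (-4)(-6) − (-3)(-1) = 21
  (-3)(-6) − (2)(-6) = 30
  (2)(4) − (0)(-6) = 8
Sum = 93, so (signed) Area = 93/2 = 93/2, |Area| = 93/2.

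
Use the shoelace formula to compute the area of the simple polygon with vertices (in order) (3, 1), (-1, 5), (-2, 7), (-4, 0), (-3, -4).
Area = 36

Shoelace formula: Area = (1/2) |Σ_i (x_i · y_{i+1} − x_{i+1} · y_i)| (indices mod n). Compute each cross term:
  (3)(5) − (-1)(1) = 16
  (-1)(7) − (-2)(5) = 3
  (-2)(0) − (-4)(7) = 28
  (-4)(-4) − (-3)(0) = 16
  (-3)(1) − (3)(-4) = 9
Sum = 72, so (signed) Area = 72/2 = 36, |Area| = 36.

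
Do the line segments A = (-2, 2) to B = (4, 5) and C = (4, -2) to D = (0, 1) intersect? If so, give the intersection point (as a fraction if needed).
No (intersection of containing lines falls outside at least one segment)

Parametrize and solve: t = 1/15, s = 7/5. At least one of these is outside [0, 1], so the segments do not intersect.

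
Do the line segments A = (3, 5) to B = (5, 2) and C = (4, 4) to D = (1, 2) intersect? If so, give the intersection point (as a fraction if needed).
Yes; intersection at (49/13, 50/13) (t = 5/13 on AB, s = 1/13 on CD)

Parametrize AB as A + t(B − A) = (3 + 2 t, 5 + -3 t) and CD as C + s(D − C) = (4 + -3 s, 4 + -2 s). Solve the linear system for (t, s). Determinant = 13 ≠ 0, so a unique intersection of the containing lines exists. Solution: t = 5/13, s = 1/13 — both in [0, 1], so the segments cross. Intersection point: (49/13, 50/13).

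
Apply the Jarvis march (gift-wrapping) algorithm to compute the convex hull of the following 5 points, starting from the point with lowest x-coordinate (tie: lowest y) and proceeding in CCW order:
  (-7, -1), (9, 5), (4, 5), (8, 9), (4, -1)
Hull (CCW) = [(-7, -1), (4, -1), (9, 5), (8, 9)]

Jarvis march: at each step, from the current hull vertex p, select the next vertex q as the point such that every other point lies strictly to the left of (or on) the directed line p → q. (Equivalently: for every other point r, the cross product (q − p) × (r − p) ≥ 0.)
Starting point (lowest x, tie lowest y): (-7, -1). Wrap until returning to start. Resulting hull: (-7, -1), (4, -1), (9, 5), (8, 9).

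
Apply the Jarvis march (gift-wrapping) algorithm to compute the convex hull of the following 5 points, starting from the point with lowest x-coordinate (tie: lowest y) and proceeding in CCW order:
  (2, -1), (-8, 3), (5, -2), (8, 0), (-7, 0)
Hull (CCW) = [(-8, 3), (-7, 0), (5, -2), (8, 0)]

Jarvis march: at each step, from the current hull vertex p, select the next vertex q as the point such that every other point lies strictly to the left of (or on) the directed line p → q. (Equivalently: for every other point r, the cross product (q − p) × (r − p) ≥ 0.)
Starting point (lowest x, tie lowest y): (-8, 3). Wrap until returning to start. Resulting hull: (-8, 3), (-7, 0), (5, -2), (8, 0).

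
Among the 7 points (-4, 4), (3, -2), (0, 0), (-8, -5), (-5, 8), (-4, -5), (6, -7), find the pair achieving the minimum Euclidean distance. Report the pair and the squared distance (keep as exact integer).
Pair = ((3, -2), (0, 0)); squared distance = 13

Compute all C(7, 2) = 21 pairwise squared distances (x_i − x_j)² + (y_i − y_j)². The minimum is 13, attained by the pair ((3, -2), (0, 0)).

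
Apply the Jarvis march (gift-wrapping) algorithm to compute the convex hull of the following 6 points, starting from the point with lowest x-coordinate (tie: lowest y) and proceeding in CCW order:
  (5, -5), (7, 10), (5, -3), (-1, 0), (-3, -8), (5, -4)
Hull (CCW) = [(-3, -8), (5, -5), (7, 10), (-1, 0)]

Jarvis march: at each step, from the current hull vertex p, select the next vertex q as the point such that every other point lies strictly to the left of (or on) the directed line p → q. (Equivalently: for every other point r, the cross product (q − p) × (r − p) ≥ 0.)
Starting point (lowest x, tie lowest y): (-3, -8). Wrap until returning to start. Resulting hull: (-3, -8), (5, -5), (7, 10), (-1, 0).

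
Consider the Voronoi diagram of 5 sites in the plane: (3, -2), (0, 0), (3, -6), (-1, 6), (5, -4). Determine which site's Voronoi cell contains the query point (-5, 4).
Nearest site = (-1, 6)

The Voronoi cell of site s contains exactly those query points closer to s than to any other site. Compute squared distances from q = (-5, 4) to each site:
  (-1 − -5)² + (6 − 4)² = 20
  (0 − -5)² + (0 − 4)² = 41
  (3 − -5)² + (-2 − 4)² = 100
  (3 − -5)² + (-6 − 4)² = 164
  (5 − -5)² + (-4 − 4)² = 164
Minimum is attained by (-1, 6), so q lies in its Voronoi cell.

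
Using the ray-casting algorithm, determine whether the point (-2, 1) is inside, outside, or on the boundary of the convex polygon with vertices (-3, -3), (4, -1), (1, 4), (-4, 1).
The point (-2, 1) lies strictly inside the polygon

Cast a horizontal ray to the right from the query point and count how many polygon edges it crosses (each edge strictly once or zero times, handled with the usual half-open convention). 
Parity of crossings → odd ⇒ inside.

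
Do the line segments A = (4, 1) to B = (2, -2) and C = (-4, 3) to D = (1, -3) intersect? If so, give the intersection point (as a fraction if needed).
No (intersection of containing lines falls outside at least one segment)

Parametrize and solve: t = 38/27, s = 28/27. At least one of these is outside [0, 1], so the segments do not intersect.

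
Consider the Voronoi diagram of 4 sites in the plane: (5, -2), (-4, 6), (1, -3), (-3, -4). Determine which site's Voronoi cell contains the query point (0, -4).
Nearest site = (1, -3)

The Voronoi cell of site s contains exactly those query points closer to s than to any other site. Compute squared distances from q = (0, -4) to each site:
  (1 − 0)² + (-3 − -4)² = 2
  (-3 − 0)² + (-4 − -4)² = 9
  (5 − 0)² + (-2 − -4)² = 29
  (-4 − 0)² + (6 − -4)² = 116
Minimum is attained by (1, -3), so q lies in its Voronoi cell.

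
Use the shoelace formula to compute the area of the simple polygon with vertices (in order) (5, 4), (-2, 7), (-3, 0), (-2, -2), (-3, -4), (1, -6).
Area = 64

Shoelace formula: Area = (1/2) |Σ_i (x_i · y_{i+1} − x_{i+1} · y_i)| (indices mod n). Compute each cross term:
  (5)(7) − (-2)(4) = 43
  (-2)(0) − (-3)(7) = 21
  (-3)(-2) − (-2)(0) = 6
  (-2)(-4) − (-3)(-2) = 2
  (-3)(-6) − (1)(-4) = 22
  (1)(4) − (5)(-6) = 34
Sum = 128, so (signed) Area = 128/2 = 64, |Area| = 64.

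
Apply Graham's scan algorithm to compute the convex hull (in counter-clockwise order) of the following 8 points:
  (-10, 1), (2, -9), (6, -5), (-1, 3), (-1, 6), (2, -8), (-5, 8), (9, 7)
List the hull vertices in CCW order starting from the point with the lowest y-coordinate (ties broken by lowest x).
Hull (CCW) = [(2, -9), (6, -5), (9, 7), (-5, 8), (-10, 1)]

Graham scan procedure:
  1. Find the pivot p₀ = point with lowest y (tie → lowest x): (2, -9).
  2. Sort the remaining points by polar angle around p₀.
  3. Walk through sorted points, maintaining a stack; pop the top while the last three entries make a non-left turn (cross product ≤ 0).
  4. Final stack is the convex hull in CCW order: (2, -9), (6, -5), (9, 7), (-5, 8), (-10, 1).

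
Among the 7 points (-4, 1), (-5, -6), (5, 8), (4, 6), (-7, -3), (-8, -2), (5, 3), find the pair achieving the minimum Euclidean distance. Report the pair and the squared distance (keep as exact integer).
Pair = ((-7, -3), (-8, -2)); squared distance = 2

Compute all C(7, 2) = 21 pairwise squared distances (x_i − x_j)² + (y_i − y_j)². The minimum is 2, attained by the pair ((-7, -3), (-8, -2)).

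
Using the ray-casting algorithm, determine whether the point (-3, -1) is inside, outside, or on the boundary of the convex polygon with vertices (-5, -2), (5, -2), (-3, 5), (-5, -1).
The point (-3, -1) lies strictly inside the polygon

Cast a horizontal ray to the right from the query point and count how many polygon edges it crosses (each edge strictly once or zero times, handled with the usual half-open convention). 
Parity of crossings → odd ⇒ inside.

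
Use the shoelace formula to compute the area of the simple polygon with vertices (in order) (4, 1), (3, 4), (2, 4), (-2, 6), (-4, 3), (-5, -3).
Area = 89/2

Shoelace formula: Area = (1/2) |Σ_i (x_i · y_{i+1} − x_{i+1} · y_i)| (indices mod n). Compute each cross term:
  (4)(4) − (3)(1) = 13
  (3)(4) − (2)(4) = 4
  (2)(6) − (-2)(4) = 20
  (-2)(3) − (-4)(6) = 18
  (-4)(-3) − (-5)(3) = 27
  (-5)(1) − (4)(-3) = 7
Sum = 89, so (signed) Area = 89/2 = 89/2, |Area| = 89/2.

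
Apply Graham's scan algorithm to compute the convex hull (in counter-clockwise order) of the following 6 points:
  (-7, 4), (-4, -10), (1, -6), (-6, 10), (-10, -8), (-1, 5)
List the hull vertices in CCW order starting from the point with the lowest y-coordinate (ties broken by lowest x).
Hull (CCW) = [(-4, -10), (1, -6), (-1, 5), (-6, 10), (-10, -8)]

Graham scan procedure:
  1. Find the pivot p₀ = point with lowest y (tie → lowest x): (-4, -10).
  2. Sort the remaining points by polar angle around p₀.
  3. Walk through sorted points, maintaining a stack; pop the top while the last three entries make a non-left turn (cross product ≤ 0).
  4. Final stack is the convex hull in CCW order: (-4, -10), (1, -6), (-1, 5), (-6, 10), (-10, -8).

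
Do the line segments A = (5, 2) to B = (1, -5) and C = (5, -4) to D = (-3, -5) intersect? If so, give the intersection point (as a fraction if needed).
Yes; intersection at (17/13, -58/13) (t = 12/13 on AB, s = 6/13 on CD)

Parametrize AB as A + t(B − A) = (5 + -4 t, 2 + -7 t) and CD as C + s(D − C) = (5 + -8 s, -4 + -1 s). Solve the linear system for (t, s). Determinant = 52 ≠ 0, so a unique intersection of the containing lines exists. Solution: t = 12/13, s = 6/13 — both in [0, 1], so the segments cross. Intersection point: (17/13, -58/13).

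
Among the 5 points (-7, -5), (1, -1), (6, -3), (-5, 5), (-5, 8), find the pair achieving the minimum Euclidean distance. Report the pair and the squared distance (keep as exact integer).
Pair = ((-5, 5), (-5, 8)); squared distance = 9

Compute all C(5, 2) = 10 pairwise squared distances (x_i − x_j)² + (y_i − y_j)². The minimum is 9, attained by the pair ((-5, 5), (-5, 8)).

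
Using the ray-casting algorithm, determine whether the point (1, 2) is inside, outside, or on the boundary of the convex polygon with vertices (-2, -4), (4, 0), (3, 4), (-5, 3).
The point (1, 2) lies strictly inside the polygon

Cast a horizontal ray to the right from the query point and count how many polygon edges it crosses (each edge strictly once or zero times, handled with the usual half-open convention). 
Parity of crossings → odd ⇒ inside.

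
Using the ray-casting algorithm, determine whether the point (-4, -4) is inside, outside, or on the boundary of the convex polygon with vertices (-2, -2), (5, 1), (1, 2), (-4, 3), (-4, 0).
The point (-4, -4) lies strictly outside the polygon

Cast a horizontal ray to the right from the query point and count how many polygon edges it crosses (each edge strictly once or zero times, handled with the usual half-open convention). 
Parity of crossings → even ⇒ outside.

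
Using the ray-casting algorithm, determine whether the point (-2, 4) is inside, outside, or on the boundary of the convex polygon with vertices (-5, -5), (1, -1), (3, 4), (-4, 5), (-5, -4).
The point (-2, 4) lies strictly inside the polygon

Cast a horizontal ray to the right from the query point and count how many polygon edges it crosses (each edge strictly once or zero times, handled with the usual half-open convention). 
Parity of crossings → odd ⇒ inside.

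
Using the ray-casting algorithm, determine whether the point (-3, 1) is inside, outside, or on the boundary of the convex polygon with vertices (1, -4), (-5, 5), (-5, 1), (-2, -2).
The point (-3, 1) lies strictly inside the polygon

Cast a horizontal ray to the right from the query point and count how many polygon edges it crosses (each edge strictly once or zero times, handled with the usual half-open convention). 
Parity of crossings → odd ⇒ inside.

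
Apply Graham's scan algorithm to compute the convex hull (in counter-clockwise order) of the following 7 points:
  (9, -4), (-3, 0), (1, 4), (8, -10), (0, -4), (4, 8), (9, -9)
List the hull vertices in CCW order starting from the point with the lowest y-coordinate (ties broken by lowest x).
Hull (CCW) = [(8, -10), (9, -9), (9, -4), (4, 8), (-3, 0), (0, -4)]

Graham scan procedure:
  1. Find the pivot p₀ = point with lowest y (tie → lowest x): (8, -10).
  2. Sort the remaining points by polar angle around p₀.
  3. Walk through sorted points, maintaining a stack; pop the top while the last three entries make a non-left turn (cross product ≤ 0).
  4. Final stack is the convex hull in CCW order: (8, -10), (9, -9), (9, -4), (4, 8), (-3, 0), (0, -4).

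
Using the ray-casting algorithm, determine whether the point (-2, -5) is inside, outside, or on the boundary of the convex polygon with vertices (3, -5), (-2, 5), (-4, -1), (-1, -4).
The point (-2, -5) lies strictly outside the polygon

Cast a horizontal ray to the right from the query point and count how many polygon edges it crosses (each edge strictly once or zero times, handled with the usual half-open convention). 
Parity of crossings → even ⇒ outside.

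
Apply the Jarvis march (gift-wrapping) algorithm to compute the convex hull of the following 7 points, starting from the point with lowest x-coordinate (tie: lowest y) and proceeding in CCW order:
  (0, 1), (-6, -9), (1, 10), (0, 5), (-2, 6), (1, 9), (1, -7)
Hull (CCW) = [(-6, -9), (1, -7), (1, 10), (-2, 6)]

Jarvis march: at each step, from the current hull vertex p, select the next vertex q as the point such that every other point lies strictly to the left of (or on) the directed line p → q. (Equivalently: for every other point r, the cross product (q − p) × (r − p) ≥ 0.)
Starting point (lowest x, tie lowest y): (-6, -9). Wrap until returning to start. Resulting hull: (-6, -9), (1, -7), (1, 10), (-2, 6).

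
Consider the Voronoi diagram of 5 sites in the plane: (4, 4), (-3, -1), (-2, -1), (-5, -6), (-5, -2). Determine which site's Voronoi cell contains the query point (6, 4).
Nearest site = (4, 4)

The Voronoi cell of site s contains exactly those query points closer to s than to any other site. Compute squared distances from q = (6, 4) to each site:
  (4 − 6)² + (4 − 4)² = 4
  (-2 − 6)² + (-1 − 4)² = 89
  (-3 − 6)² + (-1 − 4)² = 106
  (-5 − 6)² + (-2 − 4)² = 157
  (-5 − 6)² + (-6 − 4)² = 221
Minimum is attained by (4, 4), so q lies in its Voronoi cell.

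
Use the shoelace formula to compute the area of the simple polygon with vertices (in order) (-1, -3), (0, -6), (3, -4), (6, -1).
Area = 13

Shoelace formula: Area = (1/2) |Σ_i (x_i · y_{i+1} − x_{i+1} · y_i)| (indices mod n). Compute each cross term:
  (-1)(-6) − (0)(-3) = 6
  (0)(-4) − (3)(-6) = 18
  (3)(-1) − (6)(-4) = 21
  (6)(-3) − (-1)(-1) = -19
Sum = 26, so (signed) Area = 26/2 = 13, |Area| = 13.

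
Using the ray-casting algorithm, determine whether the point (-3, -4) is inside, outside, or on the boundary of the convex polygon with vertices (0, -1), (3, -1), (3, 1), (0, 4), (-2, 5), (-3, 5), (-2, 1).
The point (-3, -4) lies strictly outside the polygon

Cast a horizontal ray to the right from the query point and count how many polygon edges it crosses (each edge strictly once or zero times, handled with the usual half-open convention). 
Parity of crossings → even ⇒ outside.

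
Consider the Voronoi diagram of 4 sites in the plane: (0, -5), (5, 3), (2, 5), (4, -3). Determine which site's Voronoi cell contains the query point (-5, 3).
Nearest site = (2, 5)

The Voronoi cell of site s contains exactly those query points closer to s than to any other site. Compute squared distances from q = (-5, 3) to each site:
  (2 − -5)² + (5 − 3)² = 53
  (0 − -5)² + (-5 − 3)² = 89
  (5 − -5)² + (3 − 3)² = 100
  (4 − -5)² + (-3 − 3)² = 117
Minimum is attained by (2, 5), so q lies in its Voronoi cell.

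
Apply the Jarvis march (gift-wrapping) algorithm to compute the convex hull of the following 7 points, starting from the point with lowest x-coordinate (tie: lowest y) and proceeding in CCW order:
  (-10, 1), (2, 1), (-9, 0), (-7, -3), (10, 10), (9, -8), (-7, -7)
Hull (CCW) = [(-10, 1), (-7, -7), (9, -8), (10, 10)]

Jarvis march: at each step, from the current hull vertex p, select the next vertex q as the point such that every other point lies strictly to the left of (or on) the directed line p → q. (Equivalently: for every other point r, the cross product (q − p) × (r − p) ≥ 0.)
Starting point (lowest x, tie lowest y): (-10, 1). Wrap until returning to start. Resulting hull: (-10, 1), (-7, -7), (9, -8), (10, 10).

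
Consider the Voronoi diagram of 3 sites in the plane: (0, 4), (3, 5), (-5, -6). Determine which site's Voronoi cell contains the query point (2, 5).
Nearest site = (3, 5)

The Voronoi cell of site s contains exactly those query points closer to s than to any other site. Compute squared distances from q = (2, 5) to each site:
  (3 − 2)² + (5 − 5)² = 1
  (0 − 2)² + (4 − 5)² = 5
  (-5 − 2)² + (-6 − 5)² = 170
Minimum is attained by (3, 5), so q lies in its Voronoi cell.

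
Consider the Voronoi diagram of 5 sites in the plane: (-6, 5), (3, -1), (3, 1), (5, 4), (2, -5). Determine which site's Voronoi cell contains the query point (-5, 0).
Nearest site = (-6, 5)

The Voronoi cell of site s contains exactly those query points closer to s than to any other site. Compute squared distances from q = (-5, 0) to each site:
  (-6 − -5)² + (5 − 0)² = 26
  (3 − -5)² + (-1 − 0)² = 65
  (3 − -5)² + (1 − 0)² = 65
  (2 − -5)² + (-5 − 0)² = 74
  (5 − -5)² + (4 − 0)² = 116
Minimum is attained by (-6, 5), so q lies in its Voronoi cell.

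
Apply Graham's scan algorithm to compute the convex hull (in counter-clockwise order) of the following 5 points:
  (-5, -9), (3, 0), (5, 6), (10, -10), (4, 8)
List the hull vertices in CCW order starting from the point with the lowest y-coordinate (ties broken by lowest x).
Hull (CCW) = [(10, -10), (5, 6), (4, 8), (-5, -9)]

Graham scan procedure:
  1. Find the pivot p₀ = point with lowest y (tie → lowest x): (10, -10).
  2. Sort the remaining points by polar angle around p₀.
  3. Walk through sorted points, maintaining a stack; pop the top while the last three entries make a non-left turn (cross product ≤ 0).
  4. Final stack is the convex hull in CCW order: (10, -10), (5, 6), (4, 8), (-5, -9).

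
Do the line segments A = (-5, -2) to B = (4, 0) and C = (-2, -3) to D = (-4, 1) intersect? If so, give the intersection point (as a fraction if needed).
Yes; intersection at (-11/4, -3/2) (t = 1/4 on AB, s = 3/8 on CD)

Parametrize AB as A + t(B − A) = (-5 + 9 t, -2 + 2 t) and CD as C + s(D − C) = (-2 + -2 s, -3 + 4 s). Solve the linear system for (t, s). Determinant = -40 ≠ 0, so a unique intersection of the containing lines exists. Solution: t = 1/4, s = 3/8 — both in [0, 1], so the segments cross. Intersection point: (-11/4, -3/2).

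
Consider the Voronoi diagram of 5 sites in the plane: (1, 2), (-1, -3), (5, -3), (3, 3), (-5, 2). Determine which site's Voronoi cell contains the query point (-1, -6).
Nearest site = (-1, -3)

The Voronoi cell of site s contains exactly those query points closer to s than to any other site. Compute squared distances from q = (-1, -6) to each site:
  (-1 − -1)² + (-3 − -6)² = 9
  (5 − -1)² + (-3 − -6)² = 45
  (1 − -1)² + (2 − -6)² = 68
  (-5 − -1)² + (2 − -6)² = 80
  (3 − -1)² + (3 − -6)² = 97
Minimum is attained by (-1, -3), so q lies in its Voronoi cell.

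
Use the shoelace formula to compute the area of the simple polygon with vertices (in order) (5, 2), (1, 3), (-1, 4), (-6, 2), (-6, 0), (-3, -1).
Area = 59/2

Shoelace formula: Area = (1/2) |Σ_i (x_i · y_{i+1} − x_{i+1} · y_i)| (indices mod n). Compute each cross term:
  (5)(3) − (1)(2) = 13
  (1)(4) − (-1)(3) = 7
  (-1)(2) − (-6)(4) = 22
  (-6)(0) − (-6)(2) = 12
  (-6)(-1) − (-3)(0) = 6
  (-3)(2) − (5)(-1) = -1
Sum = 59, so (signed) Area = 59/2 = 59/2, |Area| = 59/2.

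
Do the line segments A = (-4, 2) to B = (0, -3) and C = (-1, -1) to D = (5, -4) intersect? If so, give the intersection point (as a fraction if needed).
No (intersection of containing lines falls outside at least one segment)

Parametrize and solve: t = 1/2, s = -1/6. At least one of these is outside [0, 1], so the segments do not intersect.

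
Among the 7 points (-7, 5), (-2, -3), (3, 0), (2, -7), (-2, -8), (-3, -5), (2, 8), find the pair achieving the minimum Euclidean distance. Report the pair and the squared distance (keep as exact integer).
Pair = ((-2, -3), (-3, -5)); squared distance = 5

Compute all C(7, 2) = 21 pairwise squared distances (x_i − x_j)² + (y_i − y_j)². The minimum is 5, attained by the pair ((-2, -3), (-3, -5)).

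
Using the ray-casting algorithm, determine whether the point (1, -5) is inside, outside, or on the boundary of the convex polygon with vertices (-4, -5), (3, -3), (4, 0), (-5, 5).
The point (1, -5) lies strictly outside the polygon

Cast a horizontal ray to the right from the query point and count how many polygon edges it crosses (each edge strictly once or zero times, handled with the usual half-open convention). 
Parity of crossings → even ⇒ outside.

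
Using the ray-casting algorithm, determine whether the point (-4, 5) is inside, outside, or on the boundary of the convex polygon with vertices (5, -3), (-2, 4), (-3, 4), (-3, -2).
The point (-4, 5) lies strictly outside the polygon

Cast a horizontal ray to the right from the query point and count how many polygon edges it crosses (each edge strictly once or zero times, handled with the usual half-open convention). 
Parity of crossings → even ⇒ outside.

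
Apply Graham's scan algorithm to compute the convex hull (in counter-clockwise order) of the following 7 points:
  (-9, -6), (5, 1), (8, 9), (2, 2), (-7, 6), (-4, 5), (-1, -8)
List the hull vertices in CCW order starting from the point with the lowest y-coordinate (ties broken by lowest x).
Hull (CCW) = [(-1, -8), (5, 1), (8, 9), (-7, 6), (-9, -6)]

Graham scan procedure:
  1. Find the pivot p₀ = point with lowest y (tie → lowest x): (-1, -8).
  2. Sort the remaining points by polar angle around p₀.
  3. Walk through sorted points, maintaining a stack; pop the top while the last three entries make a non-left turn (cross product ≤ 0).
  4. Final stack is the convex hull in CCW order: (-1, -8), (5, 1), (8, 9), (-7, 6), (-9, -6).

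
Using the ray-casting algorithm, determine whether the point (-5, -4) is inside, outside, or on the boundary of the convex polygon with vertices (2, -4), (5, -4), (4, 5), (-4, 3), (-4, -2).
The point (-5, -4) lies strictly outside the polygon

Cast a horizontal ray to the right from the query point and count how many polygon edges it crosses (each edge strictly once or zero times, handled with the usual half-open convention). 
Parity of crossings → even ⇒ outside.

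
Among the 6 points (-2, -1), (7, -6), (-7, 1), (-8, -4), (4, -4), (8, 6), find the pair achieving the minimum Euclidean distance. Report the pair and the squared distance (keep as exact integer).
Pair = ((7, -6), (4, -4)); squared distance = 13

Compute all C(6, 2) = 15 pairwise squared distances (x_i − x_j)² + (y_i − y_j)². The minimum is 13, attained by the pair ((7, -6), (4, -4)).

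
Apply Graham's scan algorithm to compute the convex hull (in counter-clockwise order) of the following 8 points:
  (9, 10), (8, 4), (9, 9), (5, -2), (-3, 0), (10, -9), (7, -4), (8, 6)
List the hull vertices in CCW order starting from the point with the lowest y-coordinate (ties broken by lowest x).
Hull (CCW) = [(10, -9), (9, 10), (-3, 0)]

Graham scan procedure:
  1. Find the pivot p₀ = point with lowest y (tie → lowest x): (10, -9).
  2. Sort the remaining points by polar angle around p₀.
  3. Walk through sorted points, maintaining a stack; pop the top while the last three entries make a non-left turn (cross product ≤ 0).
  4. Final stack is the convex hull in CCW order: (10, -9), (9, 10), (-3, 0).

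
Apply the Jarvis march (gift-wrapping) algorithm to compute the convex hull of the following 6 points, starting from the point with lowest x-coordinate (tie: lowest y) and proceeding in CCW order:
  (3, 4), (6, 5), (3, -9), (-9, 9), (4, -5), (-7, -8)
Hull (CCW) = [(-9, 9), (-7, -8), (3, -9), (4, -5), (6, 5)]

Jarvis march: at each step, from the current hull vertex p, select the next vertex q as the point such that every other point lies strictly to the left of (or on) the directed line p → q. (Equivalently: for every other point r, the cross product (q − p) × (r − p) ≥ 0.)
Starting point (lowest x, tie lowest y): (-9, 9). Wrap until returning to start. Resulting hull: (-9, 9), (-7, -8), (3, -9), (4, -5), (6, 5).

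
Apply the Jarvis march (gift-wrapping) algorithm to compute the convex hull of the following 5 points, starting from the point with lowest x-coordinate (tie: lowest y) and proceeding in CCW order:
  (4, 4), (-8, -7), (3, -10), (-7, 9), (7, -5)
Hull (CCW) = [(-8, -7), (3, -10), (7, -5), (4, 4), (-7, 9)]

Jarvis march: at each step, from the current hull vertex p, select the next vertex q as the point such that every other point lies strictly to the left of (or on) the directed line p → q. (Equivalently: for every other point r, the cross product (q − p) × (r − p) ≥ 0.)
Starting point (lowest x, tie lowest y): (-8, -7). Wrap until returning to start. Resulting hull: (-8, -7), (3, -10), (7, -5), (4, 4), (-7, 9).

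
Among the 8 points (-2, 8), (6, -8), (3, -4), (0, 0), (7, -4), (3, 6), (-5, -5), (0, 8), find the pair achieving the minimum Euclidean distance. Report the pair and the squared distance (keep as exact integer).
Pair = ((-2, 8), (0, 8)); squared distance = 4

Compute all C(8, 2) = 28 pairwise squared distances (x_i − x_j)² + (y_i − y_j)². The minimum is 4, attained by the pair ((-2, 8), (0, 8)).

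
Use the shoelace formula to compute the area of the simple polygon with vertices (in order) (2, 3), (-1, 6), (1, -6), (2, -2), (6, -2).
Area = 55/2

Shoelace formula: Area = (1/2) |Σ_i (x_i · y_{i+1} − x_{i+1} · y_i)| (indices mod n). Compute each cross term:
  (2)(6) − (-1)(3) = 15
  (-1)(-6) − (1)(6) = 0
  (1)(-2) − (2)(-6) = 10
  (2)(-2) − (6)(-2) = 8
  (6)(3) − (2)(-2) = 22
Sum = 55, so (signed) Area = 55/2 = 55/2, |Area| = 55/2.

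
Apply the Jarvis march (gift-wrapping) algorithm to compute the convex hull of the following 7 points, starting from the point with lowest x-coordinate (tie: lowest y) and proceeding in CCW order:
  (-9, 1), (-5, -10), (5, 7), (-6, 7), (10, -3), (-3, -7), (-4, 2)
Hull (CCW) = [(-9, 1), (-5, -10), (10, -3), (5, 7), (-6, 7)]

Jarvis march: at each step, from the current hull vertex p, select the next vertex q as the point such that every other point lies strictly to the left of (or on) the directed line p → q. (Equivalently: for every other point r, the cross product (q − p) × (r − p) ≥ 0.)
Starting point (lowest x, tie lowest y): (-9, 1). Wrap until returning to start. Resulting hull: (-9, 1), (-5, -10), (10, -3), (5, 7), (-6, 7).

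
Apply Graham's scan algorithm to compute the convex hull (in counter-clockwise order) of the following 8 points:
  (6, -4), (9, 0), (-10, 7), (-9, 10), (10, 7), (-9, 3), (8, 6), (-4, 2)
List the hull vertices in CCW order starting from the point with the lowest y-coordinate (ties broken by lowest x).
Hull (CCW) = [(6, -4), (9, 0), (10, 7), (-9, 10), (-10, 7), (-9, 3)]

Graham scan procedure:
  1. Find the pivot p₀ = point with lowest y (tie → lowest x): (6, -4).
  2. Sort the remaining points by polar angle around p₀.
  3. Walk through sorted points, maintaining a stack; pop the top while the last three entries make a non-left turn (cross product ≤ 0).
  4. Final stack is the convex hull in CCW order: (6, -4), (9, 0), (10, 7), (-9, 10), (-10, 7), (-9, 3).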